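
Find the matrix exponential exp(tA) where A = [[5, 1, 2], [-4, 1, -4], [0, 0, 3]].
e^{tA} = [[(2*t + 1)*e^{3*t}, t*e^{3*t}, 2*t*e^{3*t}], [-4*t*e^{3*t}, (1 - 2*t)*e^{3*t}, -4*t*e^{3*t}], [0, 0, e^{3*t}]]

A has Jordan form J = [[3, 1, 0], [0, 3, 0], [0, 0, 3]] with A = PJP^{-1}, so e^{tA} = P e^{tJ} P^{-1}.

For a Jordan block J_k(λ), e^{tJ_k(λ)} = e^{λt} · (I + tN + t^2 N^2/2! + ... + t^{k-1} N^{k-1}/(k-1)!) where N is the nilpotent superdiagonal part.

Assembling the blocks and conjugating back gives the entries of e^{tA} as shown above.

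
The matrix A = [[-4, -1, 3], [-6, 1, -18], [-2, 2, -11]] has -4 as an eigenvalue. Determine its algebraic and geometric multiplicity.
algebraic multiplicity 1, geometric multiplicity 1

The characteristic polynomial is (x + 4)(x + 5)^2, so the factor x + 4 appears with exponent 1: the algebraic multiplicity is 1.

rank(A + 4I) = 2, so the eigenspace has dimension 3 - 2 = 1: the geometric multiplicity is 1.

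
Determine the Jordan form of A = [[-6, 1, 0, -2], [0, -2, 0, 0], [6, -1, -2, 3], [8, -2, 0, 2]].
J = [[-2, 1, 0, 0], [0, -2, 0, 0], [0, 0, -2, 1], [0, 0, 0, -2]]

The characteristic polynomial is det(xI - A) = (x + 2)^4, so the eigenvalues are -2 (algebraic multiplicity 4).

For λ = -2: rank(A + 2I) = 2, rank((A + 2I)^2) = 0. The eigenspace has dimension 4 - 2 = 2, so there are 2 Jordan blocks; the rank sequence gives block sizes [2, 2].

Assembling the blocks gives the Jordan form J above.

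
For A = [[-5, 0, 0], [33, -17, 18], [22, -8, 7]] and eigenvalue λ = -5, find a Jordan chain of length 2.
v_1 = [[1, 0, -2]]^T, v_2 = [[0, -3, -2]]^T

We seek v_1 ∈ ker((A + 5I)^2) \ ker(A + 5I), then set v_{i+1} = (A + 5I) v_i.

One such chain is v_1 = [[1, 0, -2]]^T, v_2 = [[0, -3, -2]]^T. Check: (A + 5I) v_2 = [[0, 0, 0]]^T = 0.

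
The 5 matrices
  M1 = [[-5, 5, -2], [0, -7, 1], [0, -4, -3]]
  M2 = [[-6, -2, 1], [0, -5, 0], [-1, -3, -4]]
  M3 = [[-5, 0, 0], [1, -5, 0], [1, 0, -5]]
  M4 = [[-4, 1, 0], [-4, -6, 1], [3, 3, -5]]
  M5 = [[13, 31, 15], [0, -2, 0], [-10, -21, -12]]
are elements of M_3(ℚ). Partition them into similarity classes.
3 classes: {M1, M2, M4}, {M3}, {M5}

Characteristic polynomials: χ_{M1} = (x + 5)^3, χ_{M2} = (x + 5)^3, χ_{M3} = (x + 5)^3, χ_{M4} = (x + 5)^3, χ_{M5} = (x - 3)(x + 2)^2.

{M1, M2, M4}: invariant factors (x + 5)^3.

{M3}: invariant factors x + 5, (x + 5)^2.

{M5}: invariant factors (x - 3)(x + 2)^2.

Matrices are similar if and only if their invariant-factor lists agree; the partition into similarity classes is {M1, M2, M4}, {M3}, {M5}.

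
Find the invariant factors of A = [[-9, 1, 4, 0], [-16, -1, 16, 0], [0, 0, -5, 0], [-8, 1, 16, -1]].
The Jordan structure of A has elementary divisors (x + 5)^2, (x + 5), (x + 1). Arranging the block sizes at each eigenvalue in decreasing order and taking row products gives the invariant factors.

Invariant factors (smallest first, each dividing the next): x + 5, (x + 1)(x + 5)^2.

Check: the last factor (x + 1)(x + 5)^2 is the minimal polynomial, and the product (x + 1)(x + 5)^3 is the characteristic polynomial.

x + 5, (x + 1)(x + 5)^2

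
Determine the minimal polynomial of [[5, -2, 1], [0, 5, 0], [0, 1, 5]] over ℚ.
m_A(x) = (x - 5)^3

The characteristic polynomial factors as (x - 5)^3. The minimal polynomial is ∏(x - λ)^{k_λ} where k_λ is the size of the largest Jordan block at λ.

For λ = 5: rank(A - 5I) = 2, and the largest Jordan block has size 3 (the smallest k with rank((A - 5I)^k) = rank((A - 5I)^(k+1))).

So m_A(x) = (x - 5)^3.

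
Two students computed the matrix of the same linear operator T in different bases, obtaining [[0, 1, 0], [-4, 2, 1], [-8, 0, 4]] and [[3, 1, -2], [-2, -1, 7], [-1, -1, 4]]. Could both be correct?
Yes.

Two matrices over a field are similar if and only if they have the same invariant factors.

Both A and B have characteristic polynomial (x - 2)^3 and minimal polynomial (x - 2)^3. Computing further, both have invariant factors (x - 2)^3. Hence A and B are similar.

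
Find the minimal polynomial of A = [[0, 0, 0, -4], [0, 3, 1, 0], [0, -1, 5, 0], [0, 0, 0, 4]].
The characteristic polynomial factors as x(x - 4)^3. The minimal polynomial is ∏(x - λ)^{k_λ} where k_λ is the size of the largest Jordan block at λ.

For λ = 0: rank(A) = 3, and the largest Jordan block has size 1 (the smallest k with rank(A^k) = rank(A^(k+1))).
For λ = 4: rank(A - 4I) = 2, and the largest Jordan block has size 2 (the smallest k with rank((A - 4I)^k) = rank((A - 4I)^(k+1))).

So m_A(x) = x(x - 4)^2.

m_A(x) = x(x - 4)^2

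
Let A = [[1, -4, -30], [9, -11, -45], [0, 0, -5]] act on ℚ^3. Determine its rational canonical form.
The invariant factors of A (the non-unit diagonal entries of the Smith normal form of xI - A over ℚ[x]) are x + 5, (x + 5)^2, each dividing the next. The characteristic polynomial is their product, (x + 5)^3.

The rational canonical form is the block-diagonal matrix of companion matrices C(f_i):
R = [[-5, 0, 0], [0, 0, -25], [0, 1, -10]].

R = [[-5, 0, 0], [0, 0, -25], [0, 1, -10]]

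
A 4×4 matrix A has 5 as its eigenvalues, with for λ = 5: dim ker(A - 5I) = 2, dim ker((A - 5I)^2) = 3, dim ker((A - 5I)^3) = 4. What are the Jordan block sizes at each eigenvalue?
λ = 5: successive nullity increments [2, 1, 1] count blocks of size ≥ k; block sizes are [3, 1].

Jordan blocks: (5, 3), (5, 1)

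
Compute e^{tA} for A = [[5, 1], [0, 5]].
e^{tA} = [[e^{5*t}, t*e^{5*t}], [0, e^{5*t}]]

A has Jordan form J = [[5, 1], [0, 5]] with A = PJP^{-1}, so e^{tA} = P e^{tJ} P^{-1}.

For a Jordan block J_k(λ), e^{tJ_k(λ)} = e^{λt} · (I + tN + t^2 N^2/2! + ... + t^{k-1} N^{k-1}/(k-1)!) where N is the nilpotent superdiagonal part.

Assembling the blocks and conjugating back gives the entries of e^{tA} as shown above.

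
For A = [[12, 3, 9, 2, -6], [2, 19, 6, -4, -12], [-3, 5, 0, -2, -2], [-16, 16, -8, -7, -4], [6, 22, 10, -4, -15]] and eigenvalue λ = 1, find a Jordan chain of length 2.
We seek v_1 ∈ ker((A - I)^2) \ ker(A - I), then set v_{i+1} = (A - I) v_i.

One such chain is v_1 = [[2, 3, 0, -1, 5]]^T, v_2 = [[-1, 2, 1, 4, 2]]^T. Check: (A - I) v_2 = [[0, 0, 0, 0, 0]]^T = 0.

v_1 = [[2, 3, 0, -1, 5]]^T, v_2 = [[-1, 2, 1, 4, 2]]^T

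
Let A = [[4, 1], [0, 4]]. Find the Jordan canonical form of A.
J = [[4, 1], [0, 4]]

The characteristic polynomial is det(xI - A) = (x - 4)^2, so the eigenvalues are 4 (algebraic multiplicity 2).

For λ = 4: rank(A - 4I) = 1, rank((A - 4I)^2) = 0. The eigenspace has dimension 2 - 1 = 1, so there is 1 Jordan block; the rank sequence gives block sizes [2].

Assembling the blocks gives the Jordan form J above.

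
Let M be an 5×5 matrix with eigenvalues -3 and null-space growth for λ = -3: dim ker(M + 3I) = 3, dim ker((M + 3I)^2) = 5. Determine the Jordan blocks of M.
λ = -3: successive nullity increments [3, 2] count blocks of size ≥ k; block sizes are [2, 2, 1].

Jordan blocks: (-3, 2), (-3, 2), (-3, 1)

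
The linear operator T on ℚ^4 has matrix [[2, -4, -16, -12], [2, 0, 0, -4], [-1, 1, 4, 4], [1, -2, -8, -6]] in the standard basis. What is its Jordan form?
The characteristic polynomial is det(xI - A) = x^4, so the eigenvalues are 0 (algebraic multiplicity 4).

For λ = 0: rank(A) = 2, rank(A^2) = 0. The eigenspace has dimension 4 - 2 = 2, so there are 2 Jordan blocks; the rank sequence gives block sizes [2, 2].

Assembling the blocks gives the Jordan form J above.

J = [[0, 1, 0, 0], [0, 0, 0, 0], [0, 0, 0, 1], [0, 0, 0, 0]]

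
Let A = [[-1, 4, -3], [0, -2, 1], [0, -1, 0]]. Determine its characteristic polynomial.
xI - A = [[x + 1, -4, 3], [0, x + 2, -1], [0, 1, x]].

Expanding det(xI - A) along the first row:
det(xI - A) = + (x + 1)·det([[x + 2, -1], [1, x]]) - (-4)·det([[0, -1], [0, x]]) + (3)·det([[0, x + 2], [0, 1]]).

Evaluating gives χ_A(x) = x^3 + 3x^2 + 3x + 1 = (x + 1)^3.

χ_A(x) = (x + 1)^3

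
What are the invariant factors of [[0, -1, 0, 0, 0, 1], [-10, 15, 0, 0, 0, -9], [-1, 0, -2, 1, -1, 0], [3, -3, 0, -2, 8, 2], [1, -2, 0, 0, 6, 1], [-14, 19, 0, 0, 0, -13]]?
(x + 2)^2, (x - 6)^2(x + 2)^2

The Jordan structure of A has elementary divisors (x + 2)^2, (x + 2)^2, (x - 6)^2. Arranging the block sizes at each eigenvalue in decreasing order and taking row products gives the invariant factors.

Invariant factors (smallest first, each dividing the next): (x + 2)^2, (x - 6)^2(x + 2)^2.

Check: the last factor (x - 6)^2(x + 2)^2 is the minimal polynomial, and the product (x - 6)^2(x + 2)^4 is the characteristic polynomial.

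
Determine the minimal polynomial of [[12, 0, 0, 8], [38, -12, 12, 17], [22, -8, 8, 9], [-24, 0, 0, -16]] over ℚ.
m_A(x) = x^2(x + 4)

The characteristic polynomial factors as x^2(x + 4)^2. The minimal polynomial is ∏(x - λ)^{k_λ} where k_λ is the size of the largest Jordan block at λ.

For λ = -4: rank(A + 4I) = 2, and the largest Jordan block has size 1 (the smallest k with rank((A + 4I)^k) = rank((A + 4I)^(k+1))).
For λ = 0: rank(A) = 3, and the largest Jordan block has size 2 (the smallest k with rank(A^k) = rank(A^(k+1))).

So m_A(x) = x^2(x + 4).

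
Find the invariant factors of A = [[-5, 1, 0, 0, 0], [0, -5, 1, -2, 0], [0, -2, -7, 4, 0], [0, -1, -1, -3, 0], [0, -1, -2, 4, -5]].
The Jordan structure of A has elementary divisors (x + 5)^3, (x + 5), (x + 5). Arranging the block sizes at each eigenvalue in decreasing order and taking row products gives the invariant factors.

Invariant factors (smallest first, each dividing the next): x + 5, x + 5, (x + 5)^3.

Check: the last factor (x + 5)^3 is the minimal polynomial, and the product (x + 5)^5 is the characteristic polynomial.

x + 5, x + 5, (x + 5)^3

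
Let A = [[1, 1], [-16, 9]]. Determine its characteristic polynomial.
xI - A = [[x - 1, -1], [16, x - 9]].

Expanding det(xI - A) along the first row:
det(xI - A) = + (x - 1)·det([[x - 9]]) - (-1)·det([[16]]).

Evaluating gives χ_A(x) = x^2 - 10x + 25 = (x - 5)^2.

χ_A(x) = (x - 5)^2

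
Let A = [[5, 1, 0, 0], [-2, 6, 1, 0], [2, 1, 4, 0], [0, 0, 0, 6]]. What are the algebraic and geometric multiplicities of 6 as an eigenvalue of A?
The characteristic polynomial is (x - 6)(x - 5)^3, so the factor x - 6 appears with exponent 1: the algebraic multiplicity is 1.

rank(A - 6I) = 3, so the eigenspace has dimension 4 - 3 = 1: the geometric multiplicity is 1.

algebraic multiplicity 1, geometric multiplicity 1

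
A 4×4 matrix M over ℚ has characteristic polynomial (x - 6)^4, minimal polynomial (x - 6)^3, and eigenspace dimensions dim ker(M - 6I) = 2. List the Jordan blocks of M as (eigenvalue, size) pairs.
Jordan blocks: (6, 3), (6, 1)

λ = 6: algebraic multiplicity 4 (exponent in χ_M), largest block size 3 (exponent in m_M), 2 blocks (geometric multiplicity). These force block sizes [3, 1].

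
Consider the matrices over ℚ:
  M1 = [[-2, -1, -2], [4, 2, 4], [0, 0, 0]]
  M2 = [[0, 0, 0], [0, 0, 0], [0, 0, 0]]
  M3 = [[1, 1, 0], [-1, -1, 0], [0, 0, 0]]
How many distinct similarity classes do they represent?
Characteristic polynomials: χ_{M1} = x^3, χ_{M2} = x^3, χ_{M3} = x^3.

{M1, M3}: invariant factors x, x^2.

{M2}: invariant factors x, x, x.

Matrices are similar if and only if their invariant-factor lists agree; the partition into similarity classes is {M1, M3}, {M2}.

2 classes: {M1, M3}, {M2}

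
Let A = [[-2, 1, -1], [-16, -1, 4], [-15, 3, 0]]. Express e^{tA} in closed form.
A has Jordan form J = [[-3, 1, 0], [0, -3, 0], [0, 0, 3]] with A = PJP^{-1}, so e^{tA} = P e^{tJ} P^{-1}.

For a Jordan block J_k(λ), e^{tJ_k(λ)} = e^{λt} · (I + tN + t^2 N^2/2! + ... + t^{k-1} N^{k-1}/(k-1)!) where N is the nilpotent superdiagonal part.

Assembling the blocks and conjugating back gives the entries of e^{tA} as shown above.

e^{tA} = [[(t + 1)*e^{-3*t}, t*e^{-3*t}, -t*e^{-3*t}], [(2*t - 3*e^{6*t} + 3)*e^{-3*t}, (2*t + 1)*e^{-3*t}, (-2*t + e^{6*t} - 1)*e^{-3*t}], [3*(t - e^{6*t} + 1)*e^{-3*t}, 3*t*e^{-3*t}, (-3*t + e^{6*t})*e^{-3*t}]]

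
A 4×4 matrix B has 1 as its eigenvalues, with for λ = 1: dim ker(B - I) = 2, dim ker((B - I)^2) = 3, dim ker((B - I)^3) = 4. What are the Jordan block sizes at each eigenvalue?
Jordan blocks: (1, 3), (1, 1)

λ = 1: successive nullity increments [2, 1, 1] count blocks of size ≥ k; block sizes are [3, 1].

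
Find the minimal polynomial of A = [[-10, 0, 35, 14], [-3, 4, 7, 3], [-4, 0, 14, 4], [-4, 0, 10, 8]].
m_A(x) = (x - 4)^3

The characteristic polynomial factors as (x - 4)^4. The minimal polynomial is ∏(x - λ)^{k_λ} where k_λ is the size of the largest Jordan block at λ.

For λ = 4: rank(A - 4I) = 2, and the largest Jordan block has size 3 (the smallest k with rank((A - 4I)^k) = rank((A - 4I)^(k+1))).

So m_A(x) = (x - 4)^3.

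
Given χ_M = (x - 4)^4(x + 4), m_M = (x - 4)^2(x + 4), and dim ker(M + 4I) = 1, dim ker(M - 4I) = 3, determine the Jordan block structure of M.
λ = -4: algebraic multiplicity 1 (exponent in χ_M), largest block size 1 (exponent in m_M), 1 block (geometric multiplicity). This forces block sizes [1].
λ = 4: algebraic multiplicity 4 (exponent in χ_M), largest block size 2 (exponent in m_M), 3 blocks (geometric multiplicity). These force block sizes [2, 1, 1].

Jordan blocks: (-4, 1), (4, 2), (4, 1), (4, 1)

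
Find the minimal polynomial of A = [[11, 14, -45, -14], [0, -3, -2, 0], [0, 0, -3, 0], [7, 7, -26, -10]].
The characteristic polynomial factors as (x - 4)(x + 3)^3. The minimal polynomial is ∏(x - λ)^{k_λ} where k_λ is the size of the largest Jordan block at λ.

For λ = -3: rank(A + 3I) = 2, and the largest Jordan block has size 2 (the smallest k with rank((A + 3I)^k) = rank((A + 3I)^(k+1))).
For λ = 4: rank(A - 4I) = 3, and the largest Jordan block has size 1 (the smallest k with rank((A - 4I)^k) = rank((A - 4I)^(k+1))).

So m_A(x) = (x - 4)(x + 3)^2.

m_A(x) = (x - 4)(x + 3)^2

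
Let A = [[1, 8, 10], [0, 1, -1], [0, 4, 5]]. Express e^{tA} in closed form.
A has Jordan form J = [[1, 0, 0], [0, 3, 1], [0, 0, 3]] with A = PJP^{-1}, so e^{tA} = P e^{tJ} P^{-1}.

For a Jordan block J_k(λ), e^{tJ_k(λ)} = e^{λt} · (I + tN + t^2 N^2/2! + ... + t^{k-1} N^{k-1}/(k-1)!) where N is the nilpotent superdiagonal part.

Assembling the blocks and conjugating back gives the entries of e^{tA} as shown above.

e^{tA} = [[e^{t}, 2*(6*t*e^{2*t} - e^{2*t} + 1)*e^{t}, 2*(3*t*e^{2*t} + e^{2*t} - 1)*e^{t}], [0, (1 - 2*t)*e^{3*t}, -t*e^{3*t}], [0, 4*t*e^{3*t}, (2*t + 1)*e^{3*t}]]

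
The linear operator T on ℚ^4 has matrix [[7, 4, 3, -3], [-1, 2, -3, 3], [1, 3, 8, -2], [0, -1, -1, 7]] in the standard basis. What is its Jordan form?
J = [[6, 1, 0, 0], [0, 6, 0, 0], [0, 0, 6, 1], [0, 0, 0, 6]]

The characteristic polynomial is det(xI - A) = (x - 6)^4, so the eigenvalues are 6 (algebraic multiplicity 4).

For λ = 6: rank(A - 6I) = 2, rank((A - 6I)^2) = 0. The eigenspace has dimension 4 - 2 = 2, so there are 2 Jordan blocks; the rank sequence gives block sizes [2, 2].

Assembling the blocks gives the Jordan form J above.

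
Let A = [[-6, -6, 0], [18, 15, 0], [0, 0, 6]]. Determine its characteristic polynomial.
xI - A = [[x + 6, 6, 0], [-18, x - 15, 0], [0, 0, x - 6]].

Expanding det(xI - A) along the first row:
det(xI - A) = + (x + 6)·det([[x - 15, 0], [0, x - 6]]) - (6)·det([[-18, 0], [0, x - 6]]) + (0)·det([[-18, x - 15], [0, 0]]).

Evaluating gives χ_A(x) = x^3 - 15x^2 + 72x - 108 = (x - 6)^2(x - 3).

χ_A(x) = (x - 6)^2(x - 3)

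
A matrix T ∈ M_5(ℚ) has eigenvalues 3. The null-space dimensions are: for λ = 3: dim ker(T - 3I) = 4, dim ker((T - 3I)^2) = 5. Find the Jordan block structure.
Jordan blocks: (3, 2), (3, 1), (3, 1), (3, 1)

λ = 3: successive nullity increments [4, 1] count blocks of size ≥ k; block sizes are [2, 1, 1, 1].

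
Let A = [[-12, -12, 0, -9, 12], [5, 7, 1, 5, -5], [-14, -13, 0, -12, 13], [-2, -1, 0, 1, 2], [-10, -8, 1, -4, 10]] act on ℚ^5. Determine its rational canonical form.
The invariant factors of A (the non-unit diagonal entries of the Smith normal form of xI - A over ℚ[x]) are x - 3, (x - 3)(x^3 - 3x + 3), each dividing the next. The characteristic polynomial is their product, (x - 3)^2(x^3 - 3x + 3).

The rational canonical form is the block-diagonal matrix of companion matrices C(f_i):
R = [[3, 0, 0, 0, 0], [0, 0, 0, 0, 9], [0, 1, 0, 0, -12], [0, 0, 1, 0, 3], [0, 0, 0, 1, 3]].

Note the characteristic polynomial does not split into linear factors over ℚ, so A has no Jordan form over ℚ; the rational canonical form exists over any field.

R = [[3, 0, 0, 0, 0], [0, 0, 0, 0, 9], [0, 1, 0, 0, -12], [0, 0, 1, 0, 3], [0, 0, 0, 1, 3]]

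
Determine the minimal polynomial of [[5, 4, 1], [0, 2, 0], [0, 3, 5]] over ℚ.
m_A(x) = (x - 5)^2(x - 2)

The characteristic polynomial factors as (x - 5)^2(x - 2). The minimal polynomial is ∏(x - λ)^{k_λ} where k_λ is the size of the largest Jordan block at λ.

For λ = 2: rank(A - 2I) = 2, and the largest Jordan block has size 1 (the smallest k with rank((A - 2I)^k) = rank((A - 2I)^(k+1))).
For λ = 5: rank(A - 5I) = 2, and the largest Jordan block has size 2 (the smallest k with rank((A - 5I)^k) = rank((A - 5I)^(k+1))).

So m_A(x) = (x - 5)^2(x - 2).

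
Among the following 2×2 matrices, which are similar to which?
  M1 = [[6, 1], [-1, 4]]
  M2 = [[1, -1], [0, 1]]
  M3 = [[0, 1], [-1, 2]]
Characteristic polynomials: χ_{M1} = (x - 5)^2, χ_{M2} = (x - 1)^2, χ_{M3} = (x - 1)^2.

{M1}: invariant factors (x - 5)^2.

{M2, M3}: invariant factors (x - 1)^2.

Matrices are similar if and only if their invariant-factor lists agree; the partition into similarity classes is {M1}, {M2, M3}.

2 classes: {M1}, {M2, M3}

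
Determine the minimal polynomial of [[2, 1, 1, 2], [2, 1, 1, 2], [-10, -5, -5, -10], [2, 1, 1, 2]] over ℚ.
m_A(x) = x^2

The characteristic polynomial factors as x^4. The minimal polynomial is ∏(x - λ)^{k_λ} where k_λ is the size of the largest Jordan block at λ.

For λ = 0: rank(A) = 1, and the largest Jordan block has size 2 (the smallest k with rank(A^k) = rank(A^(k+1))).

So m_A(x) = x^2.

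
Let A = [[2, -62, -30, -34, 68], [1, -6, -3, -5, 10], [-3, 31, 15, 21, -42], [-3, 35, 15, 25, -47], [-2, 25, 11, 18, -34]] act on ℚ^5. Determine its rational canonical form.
R = [[0, 0, 0, 0, 12], [1, 0, 0, 0, 5], [0, 1, 0, 0, -6], [0, 0, 1, 0, 4], [0, 0, 0, 1, 2]]

The invariant factors of A (the non-unit diagonal entries of the Smith normal form of xI - A over ℚ[x]) are (x - 3)(x + 1)(x^3 - x + 4), each dividing the next. The characteristic polynomial is their product, (x - 3)(x + 1)(x^3 - x + 4).

The rational canonical form is the block-diagonal matrix of companion matrices C(f_i):
R = [[0, 0, 0, 0, 12], [1, 0, 0, 0, 5], [0, 1, 0, 0, -6], [0, 0, 1, 0, 4], [0, 0, 0, 1, 2]].

Note the characteristic polynomial does not split into linear factors over ℚ, so A has no Jordan form over ℚ; the rational canonical form exists over any field.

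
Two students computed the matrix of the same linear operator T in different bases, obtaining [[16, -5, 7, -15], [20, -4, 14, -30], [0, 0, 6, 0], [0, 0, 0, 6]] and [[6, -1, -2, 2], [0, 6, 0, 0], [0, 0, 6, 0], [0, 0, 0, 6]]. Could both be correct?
Two matrices over a field are similar if and only if they have the same invariant factors.

Both A and B have characteristic polynomial (x - 6)^4 and minimal polynomial (x - 6)^2. Computing further, both have invariant factors x - 6, x - 6, (x - 6)^2. Hence A and B are similar.

Yes.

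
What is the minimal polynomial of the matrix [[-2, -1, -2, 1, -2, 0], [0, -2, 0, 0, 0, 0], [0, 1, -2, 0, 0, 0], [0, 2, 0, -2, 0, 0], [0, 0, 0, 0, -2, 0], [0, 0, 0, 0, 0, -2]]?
m_A(x) = (x + 2)^2

The characteristic polynomial factors as (x + 2)^6. The minimal polynomial is ∏(x - λ)^{k_λ} where k_λ is the size of the largest Jordan block at λ.

For λ = -2: rank(A + 2I) = 2, and the largest Jordan block has size 2 (the smallest k with rank((A + 2I)^k) = rank((A + 2I)^(k+1))).

So m_A(x) = (x + 2)^2.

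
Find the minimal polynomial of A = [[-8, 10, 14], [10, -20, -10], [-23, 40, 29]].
The characteristic polynomial factors as x(x - 6)(x + 5). The minimal polynomial is ∏(x - λ)^{k_λ} where k_λ is the size of the largest Jordan block at λ.

For λ = -5: rank(A + 5I) = 2, and the largest Jordan block has size 1 (the smallest k with rank((A + 5I)^k) = rank((A + 5I)^(k+1))).
For λ = 0: rank(A) = 2, and the largest Jordan block has size 1 (the smallest k with rank(A^k) = rank(A^(k+1))).
For λ = 6: rank(A - 6I) = 2, and the largest Jordan block has size 1 (the smallest k with rank((A - 6I)^k) = rank((A - 6I)^(k+1))).

So m_A(x) = x(x - 6)(x + 5).

m_A(x) = x(x - 6)(x + 5)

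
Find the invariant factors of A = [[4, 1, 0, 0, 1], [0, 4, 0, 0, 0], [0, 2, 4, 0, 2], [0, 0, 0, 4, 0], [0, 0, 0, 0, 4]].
x - 4, x - 4, x - 4, (x - 4)^2

The Jordan structure of A has elementary divisors (x - 4)^2, (x - 4), (x - 4), (x - 4). Arranging the block sizes at each eigenvalue in decreasing order and taking row products gives the invariant factors.

Invariant factors (smallest first, each dividing the next): x - 4, x - 4, x - 4, (x - 4)^2.

Check: the last factor (x - 4)^2 is the minimal polynomial, and the product (x - 4)^5 is the characteristic polynomial.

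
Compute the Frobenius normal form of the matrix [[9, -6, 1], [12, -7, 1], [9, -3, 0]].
The invariant factors of A (the non-unit diagonal entries of the Smith normal form of xI - A over ℚ[x]) are x(x^2 - 2x + 3), each dividing the next. The characteristic polynomial is their product, x(x^2 - 2x + 3).

The rational canonical form is the block-diagonal matrix of companion matrices C(f_i):
R = [[0, 0, 0], [1, 0, -3], [0, 1, 2]].

Note the characteristic polynomial does not split into linear factors over ℚ, so A has no Jordan form over ℚ; the rational canonical form exists over any field.

R = [[0, 0, 0], [1, 0, -3], [0, 1, 2]]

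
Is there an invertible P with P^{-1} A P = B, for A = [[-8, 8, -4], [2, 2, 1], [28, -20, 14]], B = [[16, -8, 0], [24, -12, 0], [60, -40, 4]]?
No.

Both have characteristic polynomial x(x - 4)^2, but the minimal polynomial of A is x(x - 4)^2 while the minimal polynomial of B is x(x - 4). The minimal polynomial is a similarity invariant, so A and B are not similar.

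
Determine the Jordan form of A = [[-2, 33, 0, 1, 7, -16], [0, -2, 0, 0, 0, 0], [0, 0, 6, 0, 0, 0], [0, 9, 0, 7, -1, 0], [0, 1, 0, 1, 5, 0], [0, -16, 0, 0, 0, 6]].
The characteristic polynomial is det(xI - A) = (x - 6)^4(x + 2)^2, so the eigenvalues are -2 (algebraic multiplicity 2), 6 (algebraic multiplicity 4).

For λ = -2: rank(A + 2I) = 4. The eigenspace has dimension 6 - 4 = 2, so there are 2 Jordan blocks; the rank sequence gives block sizes [1, 1].

For λ = 6: rank(A - 6I) = 3, rank((A - 6I)^2) = 2. The eigenspace has dimension 6 - 3 = 3, so there are 3 Jordan blocks; the rank sequence gives block sizes [2, 1, 1].

Assembling the blocks gives the Jordan form J above.

J = [[-2, 0, 0, 0, 0, 0], [0, -2, 0, 0, 0, 0], [0, 0, 6, 1, 0, 0], [0, 0, 0, 6, 0, 0], [0, 0, 0, 0, 6, 0], [0, 0, 0, 0, 0, 6]]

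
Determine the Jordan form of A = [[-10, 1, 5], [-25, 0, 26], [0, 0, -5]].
The characteristic polynomial is det(xI - A) = (x + 5)^3, so the eigenvalues are -5 (algebraic multiplicity 3).

For λ = -5: rank(A + 5I) = 2, rank((A + 5I)^2) = 1, rank((A + 5I)^3) = 0. The eigenspace has dimension 3 - 2 = 1, so there is 1 Jordan block; the rank sequence gives block sizes [3].

Assembling the blocks gives the Jordan form J above.

J = [[-5, 1, 0], [0, -5, 1], [0, 0, -5]]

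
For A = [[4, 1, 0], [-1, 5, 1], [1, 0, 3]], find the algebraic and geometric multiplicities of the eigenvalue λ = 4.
algebraic multiplicity 3, geometric multiplicity 1

The characteristic polynomial is (x - 4)^3, so the factor x - 4 appears with exponent 3: the algebraic multiplicity is 3.

rank(A - 4I) = 2, so the eigenspace has dimension 3 - 2 = 1: the geometric multiplicity is 1.

Since 1 < 3, A is not diagonalizable.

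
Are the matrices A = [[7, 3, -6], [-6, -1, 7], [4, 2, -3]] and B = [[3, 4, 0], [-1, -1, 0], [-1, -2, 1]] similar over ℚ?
No.

Both have characteristic polynomial (x - 1)^3, but the minimal polynomial of A is (x - 1)^3 while the minimal polynomial of B is (x - 1)^2. The minimal polynomial is a similarity invariant, so A and B are not similar.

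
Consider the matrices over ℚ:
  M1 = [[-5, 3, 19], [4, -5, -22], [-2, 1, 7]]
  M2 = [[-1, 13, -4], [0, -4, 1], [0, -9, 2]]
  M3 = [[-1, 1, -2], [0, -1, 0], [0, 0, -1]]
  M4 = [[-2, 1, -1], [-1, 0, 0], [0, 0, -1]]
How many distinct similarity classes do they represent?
2 classes: {M1, M2, M4}, {M3}

Characteristic polynomials: χ_{M1} = (x + 1)^3, χ_{M2} = (x + 1)^3, χ_{M3} = (x + 1)^3, χ_{M4} = (x + 1)^3.

{M1, M2, M4}: invariant factors (x + 1)^3.

{M3}: invariant factors x + 1, (x + 1)^2.

Matrices are similar if and only if their invariant-factor lists agree; the partition into similarity classes is {M1, M2, M4}, {M3}.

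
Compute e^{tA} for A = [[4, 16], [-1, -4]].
A has Jordan form J = [[0, 1], [0, 0]] with A = PJP^{-1}, so e^{tA} = P e^{tJ} P^{-1}.

For a Jordan block J_k(λ), e^{tJ_k(λ)} = e^{λt} · (I + tN + t^2 N^2/2! + ... + t^{k-1} N^{k-1}/(k-1)!) where N is the nilpotent superdiagonal part.

Assembling the blocks and conjugating back gives the entries of e^{tA} as shown above.

e^{tA} = [[4*t + 1, 16*t], [-t, 1 - 4*t]]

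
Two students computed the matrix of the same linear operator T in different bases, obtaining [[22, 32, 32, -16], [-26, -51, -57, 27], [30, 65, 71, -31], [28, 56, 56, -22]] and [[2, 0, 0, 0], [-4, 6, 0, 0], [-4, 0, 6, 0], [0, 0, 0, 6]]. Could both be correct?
No.

Both have characteristic polynomial (x - 6)^3(x - 2), but the minimal polynomial of A is (x - 6)^2(x - 2) while the minimal polynomial of B is (x - 6)(x - 2). The minimal polynomial is a similarity invariant, so A and B are not similar.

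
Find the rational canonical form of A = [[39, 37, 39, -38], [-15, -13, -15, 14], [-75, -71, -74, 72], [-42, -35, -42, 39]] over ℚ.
The invariant factors of A (the non-unit diagonal entries of the Smith normal form of xI - A over ℚ[x]) are (x + 2)^3(x + 3), each dividing the next. The characteristic polynomial is their product, (x + 2)^3(x + 3).

The rational canonical form is the block-diagonal matrix of companion matrices C(f_i):
R = [[0, 0, 0, -24], [1, 0, 0, -44], [0, 1, 0, -30], [0, 0, 1, -9]].

R = [[0, 0, 0, -24], [1, 0, 0, -44], [0, 1, 0, -30], [0, 0, 1, -9]]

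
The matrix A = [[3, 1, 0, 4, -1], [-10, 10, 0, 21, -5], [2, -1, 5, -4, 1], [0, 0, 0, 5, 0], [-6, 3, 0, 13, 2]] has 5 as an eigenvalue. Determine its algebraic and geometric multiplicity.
The characteristic polynomial is (x - 5)^5, so the factor x - 5 appears with exponent 5: the algebraic multiplicity is 5.

rank(A - 5I) = 2, so the eigenspace has dimension 5 - 2 = 3: the geometric multiplicity is 3.

Since 3 < 5, A is not diagonalizable.

algebraic multiplicity 5, geometric multiplicity 3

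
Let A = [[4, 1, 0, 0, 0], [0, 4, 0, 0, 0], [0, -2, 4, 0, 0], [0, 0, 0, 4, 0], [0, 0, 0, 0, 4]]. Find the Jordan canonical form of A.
The characteristic polynomial is det(xI - A) = (x - 4)^5, so the eigenvalues are 4 (algebraic multiplicity 5).

For λ = 4: rank(A - 4I) = 1, rank((A - 4I)^2) = 0. The eigenspace has dimension 5 - 1 = 4, so there are 4 Jordan blocks; the rank sequence gives block sizes [2, 1, 1, 1].

Assembling the blocks gives the Jordan form J above.

J = [[4, 1, 0, 0, 0], [0, 4, 0, 0, 0], [0, 0, 4, 0, 0], [0, 0, 0, 4, 0], [0, 0, 0, 0, 4]]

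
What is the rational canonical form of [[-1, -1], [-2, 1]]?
R = [[0, 3], [1, 0]]

The invariant factors of A (the non-unit diagonal entries of the Smith normal form of xI - A over ℚ[x]) are x^2 - 3, each dividing the next. The characteristic polynomial is their product, x^2 - 3.

The rational canonical form is the block-diagonal matrix of companion matrices C(f_i):
R = [[0, 3], [1, 0]].

Note the characteristic polynomial does not split into linear factors over ℚ, so A has no Jordan form over ℚ; the rational canonical form exists over any field.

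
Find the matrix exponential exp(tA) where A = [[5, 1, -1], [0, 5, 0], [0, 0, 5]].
e^{tA} = [[e^{5*t}, t*e^{5*t}, -t*e^{5*t}], [0, e^{5*t}, 0], [0, 0, e^{5*t}]]

A has Jordan form J = [[5, 1, 0], [0, 5, 0], [0, 0, 5]] with A = PJP^{-1}, so e^{tA} = P e^{tJ} P^{-1}.

For a Jordan block J_k(λ), e^{tJ_k(λ)} = e^{λt} · (I + tN + t^2 N^2/2! + ... + t^{k-1} N^{k-1}/(k-1)!) where N is the nilpotent superdiagonal part.

Assembling the blocks and conjugating back gives the entries of e^{tA} as shown above.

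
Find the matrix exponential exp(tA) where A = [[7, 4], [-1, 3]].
A has Jordan form J = [[5, 1], [0, 5]] with A = PJP^{-1}, so e^{tA} = P e^{tJ} P^{-1}.

For a Jordan block J_k(λ), e^{tJ_k(λ)} = e^{λt} · (I + tN + t^2 N^2/2! + ... + t^{k-1} N^{k-1}/(k-1)!) where N is the nilpotent superdiagonal part.

Assembling the blocks and conjugating back gives the entries of e^{tA} as shown above.

e^{tA} = [[(2*t + 1)*e^{5*t}, 4*t*e^{5*t}], [-t*e^{5*t}, (1 - 2*t)*e^{5*t}]]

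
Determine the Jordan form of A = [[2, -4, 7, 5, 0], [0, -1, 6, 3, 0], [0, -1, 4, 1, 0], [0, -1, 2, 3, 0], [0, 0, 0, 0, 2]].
The characteristic polynomial is det(xI - A) = (x - 2)^5, so the eigenvalues are 2 (algebraic multiplicity 5).

For λ = 2: rank(A - 2I) = 2, rank((A - 2I)^2) = 0. The eigenspace has dimension 5 - 2 = 3, so there are 3 Jordan blocks; the rank sequence gives block sizes [2, 2, 1].

Assembling the blocks gives the Jordan form J above.

J = [[2, 1, 0, 0, 0], [0, 2, 0, 0, 0], [0, 0, 2, 1, 0], [0, 0, 0, 2, 0], [0, 0, 0, 0, 2]]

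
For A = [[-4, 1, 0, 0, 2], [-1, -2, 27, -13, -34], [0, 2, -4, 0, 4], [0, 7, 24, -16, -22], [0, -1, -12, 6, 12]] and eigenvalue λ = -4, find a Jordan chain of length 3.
We seek v_1 ∈ ker((A + 4I)^3) \ ker((A + 4I)^2), then set v_{i+1} = (A + 4I) v_i.

One such chain is v_1 = [[0, 0, 1, 2, 0]]^T, v_2 = [[0, 1, 0, 0, 0]]^T, v_3 = [[1, 2, 2, 7, -1]]^T. Check: (A + 4I) v_3 = [[0, 0, 0, 0, 0]]^T = 0.

v_1 = [[0, 0, 1, 2, 0]]^T, v_2 = [[0, 1, 0, 0, 0]]^T, v_3 = [[1, 2, 2, 7, -1]]^T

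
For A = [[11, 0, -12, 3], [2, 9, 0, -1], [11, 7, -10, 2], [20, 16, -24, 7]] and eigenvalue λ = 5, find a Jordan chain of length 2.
v_1 = [[2, 0, 2, 3]]^T, v_2 = [[-3, 1, -2, -2]]^T

We seek v_1 ∈ ker((A - 5I)^2) \ ker(A - 5I), then set v_{i+1} = (A - 5I) v_i.

One such chain is v_1 = [[2, 0, 2, 3]]^T, v_2 = [[-3, 1, -2, -2]]^T. Check: (A - 5I) v_2 = [[0, 0, 0, 0]]^T = 0.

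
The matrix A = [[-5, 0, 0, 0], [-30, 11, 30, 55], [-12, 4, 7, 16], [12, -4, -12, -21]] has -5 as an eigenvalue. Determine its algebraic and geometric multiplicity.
The characteristic polynomial is (x - 1)^2(x + 5)^2, so the factor x + 5 appears with exponent 2: the algebraic multiplicity is 2.

rank(A + 5I) = 2, so the eigenspace has dimension 4 - 2 = 2: the geometric multiplicity is 2.

algebraic multiplicity 2, geometric multiplicity 2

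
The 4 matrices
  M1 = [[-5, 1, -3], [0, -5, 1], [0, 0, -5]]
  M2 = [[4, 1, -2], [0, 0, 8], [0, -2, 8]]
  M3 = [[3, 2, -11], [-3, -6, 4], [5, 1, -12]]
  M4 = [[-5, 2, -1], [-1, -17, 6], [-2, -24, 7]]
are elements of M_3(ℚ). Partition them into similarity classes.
Characteristic polynomials: χ_{M1} = (x + 5)^3, χ_{M2} = (x - 4)^3, χ_{M3} = (x + 5)^3, χ_{M4} = (x + 5)^3.

{M1, M3, M4}: invariant factors (x + 5)^3.

{M2}: invariant factors x - 4, (x - 4)^2.

Matrices are similar if and only if their invariant-factor lists agree; the partition into similarity classes is {M1, M3, M4}, {M2}.

2 classes: {M1, M3, M4}, {M2}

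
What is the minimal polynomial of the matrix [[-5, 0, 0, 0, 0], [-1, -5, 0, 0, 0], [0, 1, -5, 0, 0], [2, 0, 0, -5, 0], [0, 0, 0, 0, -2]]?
The characteristic polynomial factors as (x + 2)(x + 5)^4. The minimal polynomial is ∏(x - λ)^{k_λ} where k_λ is the size of the largest Jordan block at λ.

For λ = -5: rank(A + 5I) = 3, and the largest Jordan block has size 3 (the smallest k with rank((A + 5I)^k) = rank((A + 5I)^(k+1))).
For λ = -2: rank(A + 2I) = 4, and the largest Jordan block has size 1 (the smallest k with rank((A + 2I)^k) = rank((A + 2I)^(k+1))).

So m_A(x) = (x + 2)(x + 5)^3.

m_A(x) = (x + 2)(x + 5)^3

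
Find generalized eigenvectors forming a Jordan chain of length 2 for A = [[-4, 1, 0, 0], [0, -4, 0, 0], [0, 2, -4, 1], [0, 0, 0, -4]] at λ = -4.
We seek v_1 ∈ ker((A + 4I)^2) \ ker(A + 4I), then set v_{i+1} = (A + 4I) v_i.

One such chain is v_1 = [[0, 1, 1, -1]]^T, v_2 = [[1, 0, 1, 0]]^T. Check: (A + 4I) v_2 = [[0, 0, 0, 0]]^T = 0.

v_1 = [[0, 1, 1, -1]]^T, v_2 = [[1, 0, 1, 0]]^T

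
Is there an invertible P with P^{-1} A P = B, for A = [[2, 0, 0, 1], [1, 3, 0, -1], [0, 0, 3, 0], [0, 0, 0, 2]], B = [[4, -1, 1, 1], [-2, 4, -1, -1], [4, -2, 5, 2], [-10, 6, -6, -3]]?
Yes.

Two matrices over a field are similar if and only if they have the same invariant factors.

Both A and B have characteristic polynomial (x - 3)^2(x - 2)^2 and minimal polynomial (x - 3)(x - 2)^2. Computing further, both have invariant factors x - 3, (x - 3)(x - 2)^2. Hence A and B are similar.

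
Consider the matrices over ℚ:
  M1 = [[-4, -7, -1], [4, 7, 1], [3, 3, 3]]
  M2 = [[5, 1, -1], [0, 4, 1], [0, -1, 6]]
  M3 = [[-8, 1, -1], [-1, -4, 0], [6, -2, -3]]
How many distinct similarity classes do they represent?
3 classes: {M1}, {M2}, {M3}

Characteristic polynomials: χ_{M1} = x(x - 3)^2, χ_{M2} = (x - 5)^3, χ_{M3} = (x + 5)^3.

{M1}: invariant factors x(x - 3)^2.

{M2}: invariant factors x - 5, (x - 5)^2.

{M3}: invariant factors (x + 5)^3.

Matrices are similar if and only if their invariant-factor lists agree; the partition into similarity classes is {M1}, {M2}, {M3}.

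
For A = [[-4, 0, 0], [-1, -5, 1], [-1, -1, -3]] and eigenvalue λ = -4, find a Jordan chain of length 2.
We seek v_1 ∈ ker((A + 4I)^2) \ ker(A + 4I), then set v_{i+1} = (A + 4I) v_i.

One such chain is v_1 = [[0, 1, 0]]^T, v_2 = [[0, -1, -1]]^T. Check: (A + 4I) v_2 = [[0, 0, 0]]^T = 0.

v_1 = [[0, 1, 0]]^T, v_2 = [[0, -1, -1]]^T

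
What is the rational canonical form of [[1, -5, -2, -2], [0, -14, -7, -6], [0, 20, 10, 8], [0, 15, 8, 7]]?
R = [[1, 0, 0, 0], [0, 0, 0, -4], [0, 1, 0, 2], [0, 0, 1, 3]]

The invariant factors of A (the non-unit diagonal entries of the Smith normal form of xI - A over ℚ[x]) are x - 1, (x - 1)(x^2 - 2x - 4), each dividing the next. The characteristic polynomial is their product, (x - 1)^2(x^2 - 2x - 4).

The rational canonical form is the block-diagonal matrix of companion matrices C(f_i):
R = [[1, 0, 0, 0], [0, 0, 0, -4], [0, 1, 0, 2], [0, 0, 1, 3]].

Note the characteristic polynomial does not split into linear factors over ℚ, so A has no Jordan form over ℚ; the rational canonical form exists over any field.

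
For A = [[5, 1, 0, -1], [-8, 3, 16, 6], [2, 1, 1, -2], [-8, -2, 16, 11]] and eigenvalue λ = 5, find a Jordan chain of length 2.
We seek v_1 ∈ ker((A - 5I)^2) \ ker(A - 5I), then set v_{i+1} = (A - 5I) v_i.

One such chain is v_1 = [[-1, 1, 0, -1]]^T, v_2 = [[2, 0, 1, 0]]^T. Check: (A - 5I) v_2 = [[0, 0, 0, 0]]^T = 0.

v_1 = [[-1, 1, 0, -1]]^T, v_2 = [[2, 0, 1, 0]]^T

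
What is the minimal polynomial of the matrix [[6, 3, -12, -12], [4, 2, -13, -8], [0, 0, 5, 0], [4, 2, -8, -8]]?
The characteristic polynomial factors as x^3(x - 5). The minimal polynomial is ∏(x - λ)^{k_λ} where k_λ is the size of the largest Jordan block at λ.

For λ = 0: rank(A) = 2, and the largest Jordan block has size 2 (the smallest k with rank(A^k) = rank(A^(k+1))).
For λ = 5: rank(A - 5I) = 3, and the largest Jordan block has size 1 (the smallest k with rank((A - 5I)^k) = rank((A - 5I)^(k+1))).

So m_A(x) = x^2(x - 5).

m_A(x) = x^2(x - 5)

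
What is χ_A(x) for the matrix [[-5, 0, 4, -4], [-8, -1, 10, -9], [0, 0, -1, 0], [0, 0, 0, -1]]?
χ_A(x) = (x + 1)^3(x + 5)

xI - A = [[x + 5, 0, -4, 4], [8, x + 1, -10, 9], [0, 0, x + 1, 0], [0, 0, 0, x + 1]].

Expanding det(xI - A) along the first row:
det(xI - A) = + (x + 5)·det([[x + 1, -10, 9], [0, x + 1, 0], [0, 0, x + 1]]) - (0)·det([[8, -10, 9], [0, x + 1, 0], [0, 0, x + 1]]) + (-4)·det([[8, x + 1, 9], [0, 0, 0], [0, 0, x + 1]]) - (4)·det([[8, x + 1, -10], [0, 0, x + 1], [0, 0, 0]]).

Evaluating gives χ_A(x) = x^4 + 8x^3 + 18x^2 + 16x + 5 = (x + 1)^3(x + 5).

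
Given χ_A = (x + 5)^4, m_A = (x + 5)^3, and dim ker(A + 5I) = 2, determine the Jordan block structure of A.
Jordan blocks: (-5, 3), (-5, 1)

λ = -5: algebraic multiplicity 4 (exponent in χ_A), largest block size 3 (exponent in m_A), 2 blocks (geometric multiplicity). These force block sizes [3, 1].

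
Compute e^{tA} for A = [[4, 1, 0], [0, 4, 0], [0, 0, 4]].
e^{tA} = [[e^{4*t}, t*e^{4*t}, 0], [0, e^{4*t}, 0], [0, 0, e^{4*t}]]

A has Jordan form J = [[4, 1, 0], [0, 4, 0], [0, 0, 4]] with A = PJP^{-1}, so e^{tA} = P e^{tJ} P^{-1}.

For a Jordan block J_k(λ), e^{tJ_k(λ)} = e^{λt} · (I + tN + t^2 N^2/2! + ... + t^{k-1} N^{k-1}/(k-1)!) where N is the nilpotent superdiagonal part.

Assembling the blocks and conjugating back gives the entries of e^{tA} as shown above.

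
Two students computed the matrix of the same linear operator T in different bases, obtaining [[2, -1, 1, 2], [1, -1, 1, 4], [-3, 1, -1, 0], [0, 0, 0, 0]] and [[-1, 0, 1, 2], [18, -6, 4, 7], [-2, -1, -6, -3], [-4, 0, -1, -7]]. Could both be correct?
No.

trace(A) = 0 but trace(B) = -20. The trace is a similarity invariant, so A and B are not similar.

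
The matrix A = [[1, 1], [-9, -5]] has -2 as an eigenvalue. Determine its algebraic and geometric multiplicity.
algebraic multiplicity 2, geometric multiplicity 1

The characteristic polynomial is (x + 2)^2, so the factor x + 2 appears with exponent 2: the algebraic multiplicity is 2.

rank(A + 2I) = 1, so the eigenspace has dimension 2 - 1 = 1: the geometric multiplicity is 1.

Since 1 < 2, A is not diagonalizable.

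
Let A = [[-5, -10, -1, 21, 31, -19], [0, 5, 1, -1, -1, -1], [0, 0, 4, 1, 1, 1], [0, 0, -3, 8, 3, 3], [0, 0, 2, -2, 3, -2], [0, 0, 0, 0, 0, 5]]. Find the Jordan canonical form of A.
The characteristic polynomial is det(xI - A) = (x - 5)^5(x + 5), so the eigenvalues are -5 (algebraic multiplicity 1), 5 (algebraic multiplicity 5).

For λ = -5: algebraic multiplicity 1 gives one 1×1 block.

For λ = 5: rank(A - 5I) = 2, rank((A - 5I)^2) = 1. The eigenspace has dimension 6 - 2 = 4, so there are 4 Jordan blocks; the rank sequence gives block sizes [2, 1, 1, 1].

Assembling the blocks gives the Jordan form J above.

J = [[-5, 0, 0, 0, 0, 0], [0, 5, 1, 0, 0, 0], [0, 0, 5, 0, 0, 0], [0, 0, 0, 5, 0, 0], [0, 0, 0, 0, 5, 0], [0, 0, 0, 0, 0, 5]]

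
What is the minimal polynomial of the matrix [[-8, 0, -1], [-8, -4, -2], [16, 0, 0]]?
m_A(x) = (x + 4)^2

The characteristic polynomial factors as (x + 4)^3. The minimal polynomial is ∏(x - λ)^{k_λ} where k_λ is the size of the largest Jordan block at λ.

For λ = -4: rank(A + 4I) = 1, and the largest Jordan block has size 2 (the smallest k with rank((A + 4I)^k) = rank((A + 4I)^(k+1))).

So m_A(x) = (x + 4)^2.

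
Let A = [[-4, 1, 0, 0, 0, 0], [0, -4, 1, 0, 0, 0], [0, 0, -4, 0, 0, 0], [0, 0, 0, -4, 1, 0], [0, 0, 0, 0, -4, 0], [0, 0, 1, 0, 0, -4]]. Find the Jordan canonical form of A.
J = [[-4, 1, 0, 0, 0, 0], [0, -4, 1, 0, 0, 0], [0, 0, -4, 0, 0, 0], [0, 0, 0, -4, 1, 0], [0, 0, 0, 0, -4, 0], [0, 0, 0, 0, 0, -4]]

The characteristic polynomial is det(xI - A) = (x + 4)^6, so the eigenvalues are -4 (algebraic multiplicity 6).

For λ = -4: rank(A + 4I) = 3, rank((A + 4I)^2) = 1, rank((A + 4I)^3) = 0. The eigenspace has dimension 6 - 3 = 3, so there are 3 Jordan blocks; the rank sequence gives block sizes [3, 2, 1].

Assembling the blocks gives the Jordan form J above.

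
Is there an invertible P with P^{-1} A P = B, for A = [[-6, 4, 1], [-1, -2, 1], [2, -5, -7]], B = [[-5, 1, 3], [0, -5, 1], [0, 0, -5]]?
Yes.

Two matrices over a field are similar if and only if they have the same invariant factors.

Both A and B have characteristic polynomial (x + 5)^3 and minimal polynomial (x + 5)^3. Computing further, both have invariant factors (x + 5)^3. Hence A and B are similar.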